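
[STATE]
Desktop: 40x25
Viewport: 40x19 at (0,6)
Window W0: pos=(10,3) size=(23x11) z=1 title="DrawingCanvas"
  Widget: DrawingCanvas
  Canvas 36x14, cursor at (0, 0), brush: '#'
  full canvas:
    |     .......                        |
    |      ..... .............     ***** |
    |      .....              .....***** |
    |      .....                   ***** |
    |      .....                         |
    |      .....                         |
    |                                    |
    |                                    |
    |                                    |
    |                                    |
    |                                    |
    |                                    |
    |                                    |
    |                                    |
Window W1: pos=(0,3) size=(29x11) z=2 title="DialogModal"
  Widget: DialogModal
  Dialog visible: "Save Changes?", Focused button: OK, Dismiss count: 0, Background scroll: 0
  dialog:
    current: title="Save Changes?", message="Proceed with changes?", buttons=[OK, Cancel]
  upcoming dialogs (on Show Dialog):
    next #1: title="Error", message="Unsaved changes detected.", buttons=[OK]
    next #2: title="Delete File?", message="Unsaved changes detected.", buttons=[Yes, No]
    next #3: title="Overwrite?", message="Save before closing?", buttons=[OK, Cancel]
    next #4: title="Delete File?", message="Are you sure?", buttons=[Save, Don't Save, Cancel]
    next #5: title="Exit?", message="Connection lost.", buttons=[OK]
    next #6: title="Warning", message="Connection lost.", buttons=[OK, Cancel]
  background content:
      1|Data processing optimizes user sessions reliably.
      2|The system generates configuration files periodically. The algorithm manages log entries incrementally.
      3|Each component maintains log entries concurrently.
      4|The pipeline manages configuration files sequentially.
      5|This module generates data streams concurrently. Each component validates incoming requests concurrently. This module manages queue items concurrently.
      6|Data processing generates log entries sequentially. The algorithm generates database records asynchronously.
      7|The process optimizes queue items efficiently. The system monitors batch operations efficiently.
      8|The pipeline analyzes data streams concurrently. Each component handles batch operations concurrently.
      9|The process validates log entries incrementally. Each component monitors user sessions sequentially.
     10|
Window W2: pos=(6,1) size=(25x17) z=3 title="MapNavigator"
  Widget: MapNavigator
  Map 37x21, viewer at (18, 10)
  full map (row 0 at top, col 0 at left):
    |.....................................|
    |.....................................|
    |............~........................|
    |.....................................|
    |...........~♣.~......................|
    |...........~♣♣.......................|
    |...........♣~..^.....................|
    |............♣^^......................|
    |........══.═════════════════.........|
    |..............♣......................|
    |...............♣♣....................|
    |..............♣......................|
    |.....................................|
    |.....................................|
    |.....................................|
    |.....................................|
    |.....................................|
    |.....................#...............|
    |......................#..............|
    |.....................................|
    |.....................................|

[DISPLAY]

┃Data ┃....♣~..^..............┃ ┃       
┃Th┌──┃.....♣^^...............┃.┃       
┃Ea│  ┃.══.═════════════════..┃ ┃       
┃Th│Pr┃.......♣...............┃ ┃       
┃Th│  ┃........♣♣.@...........┃ ┃       
┃Da└──┃.......♣...............┃ ┃       
┃The p┃.......................┃ ┃       
┗━━━━━┃.......................┃━┛       
      ┃.......................┃         
      ┃.......................┃         
      ┃.......................┃         
      ┗━━━━━━━━━━━━━━━━━━━━━━━┛         
                                        
                                        
                                        
                                        
                                        
                                        
                                        


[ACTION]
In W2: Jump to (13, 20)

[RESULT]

┃Data ┃.......................┃ ┃       
┃Th┌──┃...................#...┃.┃       
┃Ea│  ┃....................#..┃ ┃       
┃Th│Pr┃.......................┃ ┃       
┃Th│  ┃...........@...........┃ ┃       
┃Da└──┃                       ┃ ┃       
┃The p┃                       ┃ ┃       
┗━━━━━┃                       ┃━┛       
      ┃                       ┃         
      ┃                       ┃         
      ┃                       ┃         
      ┗━━━━━━━━━━━━━━━━━━━━━━━┛         
                                        
                                        
                                        
                                        
                                        
                                        
                                        


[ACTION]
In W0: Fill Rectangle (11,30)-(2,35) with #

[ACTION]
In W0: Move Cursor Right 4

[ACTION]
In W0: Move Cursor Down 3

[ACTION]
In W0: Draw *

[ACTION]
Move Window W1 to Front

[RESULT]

┃Data processing optimizes u┃.┃ ┃       
┃Th┌─────────────────────┐ig┃.┃.┃       
┃Ea│    Save Changes?    │lo┃.┃ ┃       
┃Th│Proceed with changes?│ig┃.┃ ┃       
┃Th│    [OK]  Cancel     │a ┃.┃ ┃       
┃Da└─────────────────────┘ l┃ ┃ ┃       
┃The process optimizes queue┃ ┃ ┃       
┗━━━━━━━━━━━━━━━━━━━━━━━━━━━┛ ┃━┛       
      ┃                       ┃         
      ┃                       ┃         
      ┃                       ┃         
      ┗━━━━━━━━━━━━━━━━━━━━━━━┛         
                                        
                                        
                                        
                                        
                                        
                                        
                                        


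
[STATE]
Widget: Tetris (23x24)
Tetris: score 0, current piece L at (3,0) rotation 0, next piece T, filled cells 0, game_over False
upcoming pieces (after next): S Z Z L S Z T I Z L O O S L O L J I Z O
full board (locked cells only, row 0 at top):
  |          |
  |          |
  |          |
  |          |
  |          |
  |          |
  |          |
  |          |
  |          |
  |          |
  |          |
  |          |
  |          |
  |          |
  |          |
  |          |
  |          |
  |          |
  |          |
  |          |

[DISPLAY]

     ▒    │Next:       
   ▒▒▒    │ ▒          
          │▒▒▒         
          │            
          │            
          │            
          │Score:      
          │0           
          │            
          │            
          │            
          │            
          │            
          │            
          │            
          │            
          │            
          │            
          │            
          │            
          │            
          │            
          │            
          │            


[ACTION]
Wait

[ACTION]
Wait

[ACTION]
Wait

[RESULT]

          │Next:       
          │ ▒          
          │▒▒▒         
     ▒    │            
   ▒▒▒    │            
          │            
          │Score:      
          │0           
          │            
          │            
          │            
          │            
          │            
          │            
          │            
          │            
          │            
          │            
          │            
          │            
          │            
          │            
          │            
          │            


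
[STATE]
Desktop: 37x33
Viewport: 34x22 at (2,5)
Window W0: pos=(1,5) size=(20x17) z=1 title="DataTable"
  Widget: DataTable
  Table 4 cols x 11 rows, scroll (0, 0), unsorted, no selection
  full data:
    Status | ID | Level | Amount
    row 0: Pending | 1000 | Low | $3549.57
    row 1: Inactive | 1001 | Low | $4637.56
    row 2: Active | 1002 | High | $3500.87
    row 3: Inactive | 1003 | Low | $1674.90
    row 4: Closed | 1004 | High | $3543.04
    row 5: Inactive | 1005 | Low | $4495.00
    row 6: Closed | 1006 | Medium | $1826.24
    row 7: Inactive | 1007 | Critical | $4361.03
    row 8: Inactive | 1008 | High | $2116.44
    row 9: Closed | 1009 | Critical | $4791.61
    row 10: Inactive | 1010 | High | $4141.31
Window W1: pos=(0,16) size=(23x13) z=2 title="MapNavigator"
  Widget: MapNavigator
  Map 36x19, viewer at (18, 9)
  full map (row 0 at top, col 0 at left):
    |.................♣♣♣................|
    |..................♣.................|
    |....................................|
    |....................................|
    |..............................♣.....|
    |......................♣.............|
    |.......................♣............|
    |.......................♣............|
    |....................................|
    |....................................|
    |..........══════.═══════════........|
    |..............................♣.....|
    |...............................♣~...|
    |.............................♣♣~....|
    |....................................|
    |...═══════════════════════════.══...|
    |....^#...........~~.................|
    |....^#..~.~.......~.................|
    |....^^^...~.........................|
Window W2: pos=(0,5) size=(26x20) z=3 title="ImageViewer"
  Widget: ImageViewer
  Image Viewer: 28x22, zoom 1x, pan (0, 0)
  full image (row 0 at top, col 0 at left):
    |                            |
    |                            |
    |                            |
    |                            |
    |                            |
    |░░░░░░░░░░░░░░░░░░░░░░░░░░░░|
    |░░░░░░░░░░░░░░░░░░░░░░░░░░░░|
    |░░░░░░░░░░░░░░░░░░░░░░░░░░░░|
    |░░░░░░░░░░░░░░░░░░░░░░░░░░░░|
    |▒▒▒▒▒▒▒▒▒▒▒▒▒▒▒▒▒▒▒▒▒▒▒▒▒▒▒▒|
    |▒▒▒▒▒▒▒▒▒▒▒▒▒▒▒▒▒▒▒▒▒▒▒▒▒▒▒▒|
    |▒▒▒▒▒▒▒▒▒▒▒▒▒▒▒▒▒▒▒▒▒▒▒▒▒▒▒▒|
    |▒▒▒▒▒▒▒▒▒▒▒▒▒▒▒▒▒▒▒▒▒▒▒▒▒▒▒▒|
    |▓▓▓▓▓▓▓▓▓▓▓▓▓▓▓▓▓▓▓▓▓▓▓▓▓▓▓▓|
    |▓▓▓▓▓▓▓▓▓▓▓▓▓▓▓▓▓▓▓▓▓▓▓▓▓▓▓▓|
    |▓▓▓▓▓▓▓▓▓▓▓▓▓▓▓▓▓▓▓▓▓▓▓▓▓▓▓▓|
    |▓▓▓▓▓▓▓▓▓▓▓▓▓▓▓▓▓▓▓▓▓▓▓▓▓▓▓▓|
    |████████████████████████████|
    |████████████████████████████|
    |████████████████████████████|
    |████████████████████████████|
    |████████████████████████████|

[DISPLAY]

━━━━━━━━━━━━━━━━━━━━━━━┓          
ImageViewer            ┃          
───────────────────────┨          
                       ┃          
                       ┃          
                       ┃          
                       ┃          
                       ┃          
░░░░░░░░░░░░░░░░░░░░░░░┃          
░░░░░░░░░░░░░░░░░░░░░░░┃          
░░░░░░░░░░░░░░░░░░░░░░░┃          
░░░░░░░░░░░░░░░░░░░░░░░┃          
▒▒▒▒▒▒▒▒▒▒▒▒▒▒▒▒▒▒▒▒▒▒▒┃          
▒▒▒▒▒▒▒▒▒▒▒▒▒▒▒▒▒▒▒▒▒▒▒┃          
▒▒▒▒▒▒▒▒▒▒▒▒▒▒▒▒▒▒▒▒▒▒▒┃          
▒▒▒▒▒▒▒▒▒▒▒▒▒▒▒▒▒▒▒▒▒▒▒┃          
▓▓▓▓▓▓▓▓▓▓▓▓▓▓▓▓▓▓▓▓▓▓▓┃          
▓▓▓▓▓▓▓▓▓▓▓▓▓▓▓▓▓▓▓▓▓▓▓┃          
▓▓▓▓▓▓▓▓▓▓▓▓▓▓▓▓▓▓▓▓▓▓▓┃          
━━━━━━━━━━━━━━━━━━━━━━━┛          
....................┃             
....................┃             


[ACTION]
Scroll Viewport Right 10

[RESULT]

━━━━━━━━━━━━━━━━━━━━━━┓           
mageViewer            ┃           
──────────────────────┨           
                      ┃           
                      ┃           
                      ┃           
                      ┃           
                      ┃           
░░░░░░░░░░░░░░░░░░░░░░┃           
░░░░░░░░░░░░░░░░░░░░░░┃           
░░░░░░░░░░░░░░░░░░░░░░┃           
░░░░░░░░░░░░░░░░░░░░░░┃           
▒▒▒▒▒▒▒▒▒▒▒▒▒▒▒▒▒▒▒▒▒▒┃           
▒▒▒▒▒▒▒▒▒▒▒▒▒▒▒▒▒▒▒▒▒▒┃           
▒▒▒▒▒▒▒▒▒▒▒▒▒▒▒▒▒▒▒▒▒▒┃           
▒▒▒▒▒▒▒▒▒▒▒▒▒▒▒▒▒▒▒▒▒▒┃           
▓▓▓▓▓▓▓▓▓▓▓▓▓▓▓▓▓▓▓▓▓▓┃           
▓▓▓▓▓▓▓▓▓▓▓▓▓▓▓▓▓▓▓▓▓▓┃           
▓▓▓▓▓▓▓▓▓▓▓▓▓▓▓▓▓▓▓▓▓▓┃           
━━━━━━━━━━━━━━━━━━━━━━┛           
...................┃              
...................┃              


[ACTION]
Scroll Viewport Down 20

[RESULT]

                      ┃           
                      ┃           
░░░░░░░░░░░░░░░░░░░░░░┃           
░░░░░░░░░░░░░░░░░░░░░░┃           
░░░░░░░░░░░░░░░░░░░░░░┃           
░░░░░░░░░░░░░░░░░░░░░░┃           
▒▒▒▒▒▒▒▒▒▒▒▒▒▒▒▒▒▒▒▒▒▒┃           
▒▒▒▒▒▒▒▒▒▒▒▒▒▒▒▒▒▒▒▒▒▒┃           
▒▒▒▒▒▒▒▒▒▒▒▒▒▒▒▒▒▒▒▒▒▒┃           
▒▒▒▒▒▒▒▒▒▒▒▒▒▒▒▒▒▒▒▒▒▒┃           
▓▓▓▓▓▓▓▓▓▓▓▓▓▓▓▓▓▓▓▓▓▓┃           
▓▓▓▓▓▓▓▓▓▓▓▓▓▓▓▓▓▓▓▓▓▓┃           
▓▓▓▓▓▓▓▓▓▓▓▓▓▓▓▓▓▓▓▓▓▓┃           
━━━━━━━━━━━━━━━━━━━━━━┛           
...................┃              
...................┃              
...................┃              
━━━━━━━━━━━━━━━━━━━┛              
                                  
                                  
                                  
                                  


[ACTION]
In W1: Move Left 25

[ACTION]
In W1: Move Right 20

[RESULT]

                      ┃           
                      ┃           
░░░░░░░░░░░░░░░░░░░░░░┃           
░░░░░░░░░░░░░░░░░░░░░░┃           
░░░░░░░░░░░░░░░░░░░░░░┃           
░░░░░░░░░░░░░░░░░░░░░░┃           
▒▒▒▒▒▒▒▒▒▒▒▒▒▒▒▒▒▒▒▒▒▒┃           
▒▒▒▒▒▒▒▒▒▒▒▒▒▒▒▒▒▒▒▒▒▒┃           
▒▒▒▒▒▒▒▒▒▒▒▒▒▒▒▒▒▒▒▒▒▒┃           
▒▒▒▒▒▒▒▒▒▒▒▒▒▒▒▒▒▒▒▒▒▒┃           
▓▓▓▓▓▓▓▓▓▓▓▓▓▓▓▓▓▓▓▓▓▓┃           
▓▓▓▓▓▓▓▓▓▓▓▓▓▓▓▓▓▓▓▓▓▓┃           
▓▓▓▓▓▓▓▓▓▓▓▓▓▓▓▓▓▓▓▓▓▓┃           
━━━━━━━━━━━━━━━━━━━━━━┛           
..................♣┃              
...................┃              
.................♣♣┃              
━━━━━━━━━━━━━━━━━━━┛              
                                  
                                  
                                  
                                  


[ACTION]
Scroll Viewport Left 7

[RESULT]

┃                        ┃        
┃                        ┃        
┃░░░░░░░░░░░░░░░░░░░░░░░░┃        
┃░░░░░░░░░░░░░░░░░░░░░░░░┃        
┃░░░░░░░░░░░░░░░░░░░░░░░░┃        
┃░░░░░░░░░░░░░░░░░░░░░░░░┃        
┃▒▒▒▒▒▒▒▒▒▒▒▒▒▒▒▒▒▒▒▒▒▒▒▒┃        
┃▒▒▒▒▒▒▒▒▒▒▒▒▒▒▒▒▒▒▒▒▒▒▒▒┃        
┃▒▒▒▒▒▒▒▒▒▒▒▒▒▒▒▒▒▒▒▒▒▒▒▒┃        
┃▒▒▒▒▒▒▒▒▒▒▒▒▒▒▒▒▒▒▒▒▒▒▒▒┃        
┃▓▓▓▓▓▓▓▓▓▓▓▓▓▓▓▓▓▓▓▓▓▓▓▓┃        
┃▓▓▓▓▓▓▓▓▓▓▓▓▓▓▓▓▓▓▓▓▓▓▓▓┃        
┃▓▓▓▓▓▓▓▓▓▓▓▓▓▓▓▓▓▓▓▓▓▓▓▓┃        
┗━━━━━━━━━━━━━━━━━━━━━━━━┛        
┃....................♣┃           
┃.....................┃           
┃...................♣♣┃           
┗━━━━━━━━━━━━━━━━━━━━━┛           
                                  
                                  
                                  
                                  


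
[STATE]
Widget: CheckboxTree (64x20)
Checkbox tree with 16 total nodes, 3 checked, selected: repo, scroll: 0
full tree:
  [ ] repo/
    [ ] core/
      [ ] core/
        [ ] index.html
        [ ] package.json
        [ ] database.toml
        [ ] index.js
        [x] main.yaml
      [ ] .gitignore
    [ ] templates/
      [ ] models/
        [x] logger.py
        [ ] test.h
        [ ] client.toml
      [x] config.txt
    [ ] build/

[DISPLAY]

>[-] repo/                                                      
   [-] core/                                                    
     [-] core/                                                  
       [ ] index.html                                           
       [ ] package.json                                         
       [ ] database.toml                                        
       [ ] index.js                                             
       [x] main.yaml                                            
     [ ] .gitignore                                             
   [-] templates/                                               
     [-] models/                                                
       [x] logger.py                                            
       [ ] test.h                                               
       [ ] client.toml                                          
     [x] config.txt                                             
   [ ] build/                                                   
                                                                
                                                                
                                                                
                                                                


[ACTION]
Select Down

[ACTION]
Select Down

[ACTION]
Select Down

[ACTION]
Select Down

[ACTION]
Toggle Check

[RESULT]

 [-] repo/                                                      
   [-] core/                                                    
     [-] core/                                                  
       [ ] index.html                                           
>      [x] package.json                                         
       [ ] database.toml                                        
       [ ] index.js                                             
       [x] main.yaml                                            
     [ ] .gitignore                                             
   [-] templates/                                               
     [-] models/                                                
       [x] logger.py                                            
       [ ] test.h                                               
       [ ] client.toml                                          
     [x] config.txt                                             
   [ ] build/                                                   
                                                                
                                                                
                                                                
                                                                


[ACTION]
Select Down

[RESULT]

 [-] repo/                                                      
   [-] core/                                                    
     [-] core/                                                  
       [ ] index.html                                           
       [x] package.json                                         
>      [ ] database.toml                                        
       [ ] index.js                                             
       [x] main.yaml                                            
     [ ] .gitignore                                             
   [-] templates/                                               
     [-] models/                                                
       [x] logger.py                                            
       [ ] test.h                                               
       [ ] client.toml                                          
     [x] config.txt                                             
   [ ] build/                                                   
                                                                
                                                                
                                                                
                                                                


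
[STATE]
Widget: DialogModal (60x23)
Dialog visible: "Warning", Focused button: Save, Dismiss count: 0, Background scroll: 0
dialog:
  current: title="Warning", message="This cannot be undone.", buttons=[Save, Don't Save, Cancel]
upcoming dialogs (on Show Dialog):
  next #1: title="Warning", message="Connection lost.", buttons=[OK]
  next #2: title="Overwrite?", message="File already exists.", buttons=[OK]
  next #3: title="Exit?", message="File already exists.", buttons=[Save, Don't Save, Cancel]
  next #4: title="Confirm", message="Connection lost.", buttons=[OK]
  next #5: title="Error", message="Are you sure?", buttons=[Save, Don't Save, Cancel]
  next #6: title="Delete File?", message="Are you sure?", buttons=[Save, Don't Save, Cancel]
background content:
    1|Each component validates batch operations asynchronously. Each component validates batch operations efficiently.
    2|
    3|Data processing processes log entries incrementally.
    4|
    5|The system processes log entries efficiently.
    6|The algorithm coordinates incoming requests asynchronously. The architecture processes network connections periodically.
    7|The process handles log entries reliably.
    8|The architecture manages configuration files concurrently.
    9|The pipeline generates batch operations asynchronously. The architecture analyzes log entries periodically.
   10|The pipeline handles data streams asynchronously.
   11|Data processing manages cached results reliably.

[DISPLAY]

Each component validates batch operations asynchronously. Ea
                                                            
Data processing processes log entries incrementally.        
                                                            
The system processes log entries efficiently.               
The algorithm coordinates incoming requests asynchronously. 
The process handles log entries reliably.                   
The architecture manages configuration files concurrently.  
The pipeline generates batch operations asynchronously. The 
The pipeline h┌──────────────────────────────┐ly.           
Data processin│           Warning            │y.            
              │    This cannot be undone.    │              
              │ [Save]  Don't Save   Cancel  │              
              └──────────────────────────────┘              
                                                            
                                                            
                                                            
                                                            
                                                            
                                                            
                                                            
                                                            
                                                            


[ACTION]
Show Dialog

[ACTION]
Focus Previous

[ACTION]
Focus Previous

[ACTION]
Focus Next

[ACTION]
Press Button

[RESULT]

Each component validates batch operations asynchronously. Ea
                                                            
Data processing processes log entries incrementally.        
                                                            
The system processes log entries efficiently.               
The algorithm coordinates incoming requests asynchronously. 
The process handles log entries reliably.                   
The architecture manages configuration files concurrently.  
The pipeline generates batch operations asynchronously. The 
The pipeline handles data streams asynchronously.           
Data processing manages cached results reliably.            
                                                            
                                                            
                                                            
                                                            
                                                            
                                                            
                                                            
                                                            
                                                            
                                                            
                                                            
                                                            


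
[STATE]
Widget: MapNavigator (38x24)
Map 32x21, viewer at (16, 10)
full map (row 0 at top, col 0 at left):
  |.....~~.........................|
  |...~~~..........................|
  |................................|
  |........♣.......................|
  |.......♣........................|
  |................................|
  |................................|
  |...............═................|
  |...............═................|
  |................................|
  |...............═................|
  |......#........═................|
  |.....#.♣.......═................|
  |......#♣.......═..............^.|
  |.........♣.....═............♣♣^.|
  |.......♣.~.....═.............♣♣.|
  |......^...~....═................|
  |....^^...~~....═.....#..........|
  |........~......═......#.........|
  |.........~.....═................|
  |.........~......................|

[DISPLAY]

                                      
                                      
   .....~~.........................   
   ...~~~..........................   
   ................................   
   ........♣.......................   
   .......♣........................   
   ................................   
   ................................   
   ...............═................   
   ...............═................   
   ................................   
   ...............═@...............   
   ......#........═................   
   .....#.♣.......═................   
   ......#♣.......═..............^.   
   .........♣.....═............♣♣^.   
   .......♣.~.....═.............♣♣.   
   ......^...~....═................   
   ....^^...~~....═.....#..........   
   ........~......═......#.........   
   .........~.....═................   
   .........~......................   
                                      


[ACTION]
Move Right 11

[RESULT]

                                      
                                      
........................              
........................              
........................              
♣.......................              
........................              
........................              
........................              
.......═................              
.......═................              
........................              
.......═...........@....              
.......═................              
.......═................              
.......═..............^.              
.♣.....═............♣♣^.              
.~.....═.............♣♣.              
..~....═................              
.~~....═.....#..........              
~......═......#.........              
.~.....═................              
.~......................              
                                      


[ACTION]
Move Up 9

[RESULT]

                                      
                                      
                                      
                                      
                                      
                                      
                                      
                                      
                                      
                                      
                                      
........................              
...................@....              
........................              
♣.......................              
........................              
........................              
........................              
.......═................              
.......═................              
........................              
.......═................              
.......═................              
.......═................              


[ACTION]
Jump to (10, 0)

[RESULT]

                                      
                                      
                                      
                                      
                                      
                                      
                                      
                                      
                                      
                                      
                                      
                                      
         .....~~...@..................
         ...~~~.......................
         .............................
         ........♣....................
         .......♣.....................
         .............................
         .............................
         ...............═.............
         ...............═.............
         .............................
         ...............═.............
         ......#........═.............


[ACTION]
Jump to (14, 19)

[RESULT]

     ...............═................ 
     ...............═................ 
     ................................ 
     ...............═................ 
     ......#........═................ 
     .....#.♣.......═................ 
     ......#♣.......═..............^. 
     .........♣.....═............♣♣^. 
     .......♣.~.....═.............♣♣. 
     ......^...~....═................ 
     ....^^...~~....═.....#.......... 
     ........~......═......#......... 
     .........~....@═................ 
     .........~...................... 
                                      
                                      
                                      
                                      
                                      
                                      
                                      
                                      
                                      
                                      


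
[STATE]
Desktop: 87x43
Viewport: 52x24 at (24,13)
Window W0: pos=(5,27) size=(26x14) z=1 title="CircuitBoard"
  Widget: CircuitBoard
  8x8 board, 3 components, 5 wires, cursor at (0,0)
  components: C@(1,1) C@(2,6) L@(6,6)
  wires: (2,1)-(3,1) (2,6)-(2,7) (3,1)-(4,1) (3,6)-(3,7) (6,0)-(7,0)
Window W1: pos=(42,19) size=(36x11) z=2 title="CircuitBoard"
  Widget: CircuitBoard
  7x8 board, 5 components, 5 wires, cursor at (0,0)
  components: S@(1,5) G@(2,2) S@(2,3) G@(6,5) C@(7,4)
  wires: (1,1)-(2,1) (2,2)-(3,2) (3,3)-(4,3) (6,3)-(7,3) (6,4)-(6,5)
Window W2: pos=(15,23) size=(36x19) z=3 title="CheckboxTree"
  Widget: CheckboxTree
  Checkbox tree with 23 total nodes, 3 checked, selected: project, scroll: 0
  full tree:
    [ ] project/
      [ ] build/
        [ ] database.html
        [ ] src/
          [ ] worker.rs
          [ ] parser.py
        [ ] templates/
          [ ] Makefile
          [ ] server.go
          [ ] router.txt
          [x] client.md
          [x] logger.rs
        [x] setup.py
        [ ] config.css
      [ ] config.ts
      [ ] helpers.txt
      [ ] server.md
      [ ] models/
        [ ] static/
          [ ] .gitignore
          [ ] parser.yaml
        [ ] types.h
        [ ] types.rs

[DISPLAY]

                                                    
                                                    
                                                    
                                                    
                                                    
                                                    
                  ┏━━━━━━━━━━━━━━━━━━━━━━━━━━━━━━━━━
                  ┃ CircuitBoard                    
                  ┠─────────────────────────────────
                  ┃   0 1 2 3 4 5 6                 
━━━━━━━━━━━━━━━━━━━━━━━━━━┓                         
xTree                     ┃                         
──────────────────────────┨·               S        
ject/                     ┃│                        
uild/                     ┃·   G   S                
 database.html            ┃    │                    
 src/                     ┃━━━━━━━━━━━━━━━━━━━━━━━━━
 ] worker.rs              ┃                         
 ] parser.py              ┃                         
 templates/               ┃                         
 ] Makefile               ┃                         
 ] server.go              ┃                         
 ] router.txt             ┃                         
x] client.md              ┃                         


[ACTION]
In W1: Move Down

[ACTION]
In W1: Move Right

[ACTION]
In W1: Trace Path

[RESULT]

                                                    
                                                    
                                                    
                                                    
                                                    
                                                    
                  ┏━━━━━━━━━━━━━━━━━━━━━━━━━━━━━━━━━
                  ┃ CircuitBoard                    
                  ┠─────────────────────────────────
                  ┃   0 1 2 3 4 5 6                 
━━━━━━━━━━━━━━━━━━━━━━━━━━┓                         
xTree                     ┃                         
──────────────────────────┨.]              S        
ject/                     ┃│                        
uild/                     ┃·   G   S                
 database.html            ┃    │                    
 src/                     ┃━━━━━━━━━━━━━━━━━━━━━━━━━
 ] worker.rs              ┃                         
 ] parser.py              ┃                         
 templates/               ┃                         
 ] Makefile               ┃                         
 ] server.go              ┃                         
 ] router.txt             ┃                         
x] client.md              ┃                         


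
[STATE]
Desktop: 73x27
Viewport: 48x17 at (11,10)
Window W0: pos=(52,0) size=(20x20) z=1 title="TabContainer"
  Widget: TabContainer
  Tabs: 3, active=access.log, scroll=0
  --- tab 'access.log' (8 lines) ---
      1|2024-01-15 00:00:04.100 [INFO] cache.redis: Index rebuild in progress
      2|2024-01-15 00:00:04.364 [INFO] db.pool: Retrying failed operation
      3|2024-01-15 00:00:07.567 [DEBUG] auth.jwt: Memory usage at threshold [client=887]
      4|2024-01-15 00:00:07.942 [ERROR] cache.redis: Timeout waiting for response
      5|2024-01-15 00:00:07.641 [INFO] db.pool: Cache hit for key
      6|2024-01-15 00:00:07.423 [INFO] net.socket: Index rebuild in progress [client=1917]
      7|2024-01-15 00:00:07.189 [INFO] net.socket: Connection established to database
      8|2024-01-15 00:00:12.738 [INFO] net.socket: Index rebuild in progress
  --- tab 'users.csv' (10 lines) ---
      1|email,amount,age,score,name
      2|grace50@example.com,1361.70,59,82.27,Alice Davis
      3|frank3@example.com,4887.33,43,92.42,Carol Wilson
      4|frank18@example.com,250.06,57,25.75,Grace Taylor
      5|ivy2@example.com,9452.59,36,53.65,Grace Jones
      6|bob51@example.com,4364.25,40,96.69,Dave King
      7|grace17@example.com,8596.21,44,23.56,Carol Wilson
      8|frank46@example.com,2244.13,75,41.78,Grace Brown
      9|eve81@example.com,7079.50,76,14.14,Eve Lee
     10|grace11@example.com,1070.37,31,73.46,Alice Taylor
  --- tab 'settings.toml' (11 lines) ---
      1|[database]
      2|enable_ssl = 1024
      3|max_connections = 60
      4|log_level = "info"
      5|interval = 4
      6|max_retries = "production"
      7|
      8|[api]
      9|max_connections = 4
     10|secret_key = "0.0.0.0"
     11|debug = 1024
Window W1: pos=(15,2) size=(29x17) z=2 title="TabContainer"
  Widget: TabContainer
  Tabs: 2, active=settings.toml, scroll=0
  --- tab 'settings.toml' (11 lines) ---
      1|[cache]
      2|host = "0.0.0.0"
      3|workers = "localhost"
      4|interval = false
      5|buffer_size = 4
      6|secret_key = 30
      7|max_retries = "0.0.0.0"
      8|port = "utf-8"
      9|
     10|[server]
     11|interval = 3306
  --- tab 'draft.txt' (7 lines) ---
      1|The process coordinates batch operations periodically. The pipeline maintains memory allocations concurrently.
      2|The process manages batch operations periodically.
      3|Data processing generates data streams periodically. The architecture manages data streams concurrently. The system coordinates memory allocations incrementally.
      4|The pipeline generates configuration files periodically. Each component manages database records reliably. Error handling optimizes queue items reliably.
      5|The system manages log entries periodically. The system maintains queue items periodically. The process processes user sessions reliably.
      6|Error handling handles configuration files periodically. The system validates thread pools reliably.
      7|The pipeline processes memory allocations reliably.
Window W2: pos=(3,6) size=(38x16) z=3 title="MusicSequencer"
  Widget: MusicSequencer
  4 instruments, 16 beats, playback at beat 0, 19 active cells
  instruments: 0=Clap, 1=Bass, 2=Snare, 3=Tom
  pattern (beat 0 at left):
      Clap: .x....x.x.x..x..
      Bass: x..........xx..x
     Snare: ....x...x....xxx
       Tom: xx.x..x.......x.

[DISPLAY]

█····█·█·█··█··              ┃  ┃        ┃2024-0
··········██··█              ┃  ┃        ┃2024-0
···█···█····███              ┃  ┃        ┃2024-0
█·█··█·······█·              ┃  ┃        ┃      
                             ┃  ┃        ┃      
                             ┃  ┃        ┃      
                             ┃  ┃        ┃      
                             ┃  ┃        ┃      
                             ┃━━┛        ┃      
                             ┃           ┗━━━━━━
                             ┃                  
━━━━━━━━━━━━━━━━━━━━━━━━━━━━━┛                  
                                                
                                                
                                                
                                                
                                                


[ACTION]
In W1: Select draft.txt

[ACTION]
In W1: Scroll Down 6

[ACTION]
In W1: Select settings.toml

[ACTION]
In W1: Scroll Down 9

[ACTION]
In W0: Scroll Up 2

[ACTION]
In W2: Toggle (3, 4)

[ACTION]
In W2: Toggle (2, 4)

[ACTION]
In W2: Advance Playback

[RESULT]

█····█·█·█··█··              ┃  ┃        ┃2024-0
··········██··█              ┃  ┃        ┃2024-0
·······█····███              ┃  ┃        ┃2024-0
█·██·█·······█·              ┃  ┃        ┃      
                             ┃  ┃        ┃      
                             ┃  ┃        ┃      
                             ┃  ┃        ┃      
                             ┃  ┃        ┃      
                             ┃━━┛        ┃      
                             ┃           ┗━━━━━━
                             ┃                  
━━━━━━━━━━━━━━━━━━━━━━━━━━━━━┛                  
                                                
                                                
                                                
                                                
                                                
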